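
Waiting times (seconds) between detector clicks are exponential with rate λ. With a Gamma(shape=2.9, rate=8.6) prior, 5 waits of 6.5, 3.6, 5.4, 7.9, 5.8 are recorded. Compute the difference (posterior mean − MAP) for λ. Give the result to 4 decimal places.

Σ times = 29.2. Posterior: Gamma(shape = 2.9+5 = 7.9, rate = 8.6+29.2 = 37.8).
Mode = (α−1)/β = 6.9/37.8 = 0.1825.
Mean = α/β = 7.9/37.8 = 0.2090.
Difference = 0.2090 − 0.1825 = 0.0265.

0.0265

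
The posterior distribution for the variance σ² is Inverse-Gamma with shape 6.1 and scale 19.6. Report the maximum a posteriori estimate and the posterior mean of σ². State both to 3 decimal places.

Mode = β/(α+1) = 19.6/7.1 = 2.761.
Mean = β/(α−1) = 19.6/5.1 = 3.843.
Right-skewed posterior ⇒ mode < mean.

maximum a posteriori estimate = 2.761, posterior mean = 3.843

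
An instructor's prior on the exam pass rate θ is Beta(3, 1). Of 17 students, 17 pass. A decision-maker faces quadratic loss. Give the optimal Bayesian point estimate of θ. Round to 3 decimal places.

Posterior: Beta(3+17, 1+0) = Beta(20, 1).
Since β = 1 ≤ 1 and α > 1, the Beta density is monotone increasing on [0,1]; the mode is at 1.
Mean = 20/(20+1) = 0.952.
Quadratic loss ⇒ the optimal estimator is the posterior mean.

0.952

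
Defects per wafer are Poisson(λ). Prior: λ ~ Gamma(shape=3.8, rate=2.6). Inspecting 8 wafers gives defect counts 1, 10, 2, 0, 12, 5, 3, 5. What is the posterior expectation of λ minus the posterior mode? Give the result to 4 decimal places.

Σ counts = 38. Posterior: Gamma(shape = 3.8+38 = 41.8, rate = 2.6+8 = 10.6).
Mode = (α−1)/β = 40.8/10.6 = 3.8491.
Mean = α/β = 41.8/10.6 = 3.9434.
Difference = 3.9434 − 3.8491 = 0.0943.

0.0943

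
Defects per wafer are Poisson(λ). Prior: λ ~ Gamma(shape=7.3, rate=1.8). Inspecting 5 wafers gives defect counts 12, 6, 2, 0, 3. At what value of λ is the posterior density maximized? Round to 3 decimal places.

4.309

Σ counts = 23. Posterior: Gamma(shape = 7.3+23 = 30.3, rate = 1.8+5 = 6.8).
Mode = (α−1)/β = 29.3/6.8 = 4.309.
Mean = α/β = 30.3/6.8 = 4.456.
This is the posterior mode — the MAP estimate.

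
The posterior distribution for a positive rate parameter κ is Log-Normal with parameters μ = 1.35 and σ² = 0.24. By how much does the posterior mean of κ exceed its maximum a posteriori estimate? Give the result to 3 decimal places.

1.315

Mode = exp(μ − σ²) = exp(1.11) = 3.034.
Mean = exp(μ + σ²/2) = exp(1.470) = 4.349.
Difference = 4.349 − 3.034 = 1.315.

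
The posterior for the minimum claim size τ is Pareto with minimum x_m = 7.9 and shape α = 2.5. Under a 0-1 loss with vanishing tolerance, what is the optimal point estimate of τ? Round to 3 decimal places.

The Pareto density is strictly decreasing on [x_m, ∞), so the mode is x_m = 7.900.
Mean = α·x_m/(α−1) = 2.5·7.9/1.5 = 13.167.
This is the posterior mode — the MAP estimate.

7.900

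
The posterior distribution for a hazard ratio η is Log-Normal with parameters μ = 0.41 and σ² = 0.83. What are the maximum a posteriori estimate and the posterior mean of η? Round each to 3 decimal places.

Mode = exp(μ − σ²) = exp(-0.42) = 0.657.
Mean = exp(μ + σ²/2) = exp(0.825) = 2.282.

maximum a posteriori estimate = 0.657, posterior mean = 2.282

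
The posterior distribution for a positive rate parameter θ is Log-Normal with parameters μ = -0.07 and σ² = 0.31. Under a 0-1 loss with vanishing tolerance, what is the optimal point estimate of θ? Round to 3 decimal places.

Mode = exp(μ − σ²) = exp(-0.38) = 0.684.
Mean = exp(μ + σ²/2) = exp(0.085) = 1.089.
This is the posterior mode — the MAP estimate.

0.684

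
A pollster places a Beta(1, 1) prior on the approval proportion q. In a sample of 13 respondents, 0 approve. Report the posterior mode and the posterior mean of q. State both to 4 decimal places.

Posterior: Beta(1+0, 1+13) = Beta(1, 14).
Since α = 1 ≤ 1 and β > 1, the Beta density is monotone decreasing on [0,1]; the mode is at 0.
Mean = 1/(1+14) = 0.0667.

posterior mode = 0.0000, posterior mean = 0.0667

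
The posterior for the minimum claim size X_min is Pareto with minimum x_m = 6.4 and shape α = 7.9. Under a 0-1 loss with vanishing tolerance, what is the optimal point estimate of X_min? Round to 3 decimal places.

6.400

The Pareto density is strictly decreasing on [x_m, ∞), so the mode is x_m = 6.400.
Mean = α·x_m/(α−1) = 7.9·6.4/6.9 = 7.328.
This is the posterior mode — the MAP estimate.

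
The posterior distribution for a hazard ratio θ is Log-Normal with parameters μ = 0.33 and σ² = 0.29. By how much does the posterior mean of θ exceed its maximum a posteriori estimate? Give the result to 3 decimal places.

Mode = exp(μ − σ²) = exp(0.04) = 1.041.
Mean = exp(μ + σ²/2) = exp(0.475) = 1.608.
Difference = 1.608 − 1.041 = 0.567.
The mean is pulled above the mode by the posterior's right skew.

0.567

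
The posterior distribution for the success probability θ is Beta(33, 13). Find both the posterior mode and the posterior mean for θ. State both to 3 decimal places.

posterior mode = 0.727, posterior mean = 0.717

Mode = (33−1)/(33+13−2) = 32/44 = 0.727.
Mean = 33/(33+13) = 33/46 = 0.717.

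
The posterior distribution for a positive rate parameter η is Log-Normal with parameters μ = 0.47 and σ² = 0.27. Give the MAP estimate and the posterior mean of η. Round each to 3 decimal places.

Mode = exp(μ − σ²) = exp(0.20) = 1.221.
Mean = exp(μ + σ²/2) = exp(0.605) = 1.831.
Mean > mode: the posterior has a right tail.

MAP = 1.221; posterior mean = 1.831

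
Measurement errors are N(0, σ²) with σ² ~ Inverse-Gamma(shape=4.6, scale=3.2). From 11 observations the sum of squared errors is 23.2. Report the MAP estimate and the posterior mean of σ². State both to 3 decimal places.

MAP = 1.333, posterior mean = 1.626

Posterior: Inverse-Gamma(shape = 4.6+11/2 = 10.1, scale = 3.2+23.2/2 = 14.8).
Mode = β/(α+1) = 14.8/11.1 = 1.333.
Mean = β/(α−1) = 14.8/9.1 = 1.626.
Right-skewed posterior ⇒ mode < mean.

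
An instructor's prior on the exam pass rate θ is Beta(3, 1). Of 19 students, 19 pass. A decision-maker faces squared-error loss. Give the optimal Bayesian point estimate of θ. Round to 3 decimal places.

Posterior: Beta(3+19, 1+0) = Beta(22, 1).
Since β = 1 ≤ 1 and α > 1, the Beta density is monotone increasing on [0,1]; the mode is at 1.
Mean = 22/(22+1) = 0.957.
Squared-error loss ⇒ the optimal estimator is the posterior mean.

0.957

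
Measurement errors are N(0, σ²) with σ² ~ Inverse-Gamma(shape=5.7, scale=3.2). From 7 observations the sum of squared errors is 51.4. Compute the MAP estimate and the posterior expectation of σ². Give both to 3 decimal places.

Posterior: Inverse-Gamma(shape = 5.7+7/2 = 9.2, scale = 3.2+51.4/2 = 28.9).
Mode = β/(α+1) = 28.9/10.2 = 2.833.
Mean = β/(α−1) = 28.9/8.2 = 3.524.

σ²_MAP = 2.833, E[σ²|data] = 3.524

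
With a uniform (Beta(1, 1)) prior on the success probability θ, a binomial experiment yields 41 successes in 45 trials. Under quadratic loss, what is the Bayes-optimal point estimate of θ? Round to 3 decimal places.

0.894

Posterior: Beta(1+41, 1+4) = Beta(42, 5).
Mode = (42−1)/(42+5−2) = 41/45 = 0.911.
With a flat prior the MAP equals the MLE, 41/45.
Mean = 42/(42+5) = 42/47 = 0.894.
Quadratic loss ⇒ the optimal estimator is the posterior mean.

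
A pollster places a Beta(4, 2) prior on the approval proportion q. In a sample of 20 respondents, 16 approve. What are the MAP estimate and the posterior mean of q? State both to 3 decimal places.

MAP = 0.792; posterior mean = 0.769

Posterior: Beta(4+16, 2+4) = Beta(20, 6).
Mode = (20−1)/(20+6−2) = 19/24 = 0.792.
Mean = 20/(20+6) = 20/26 = 0.769.
Left-skewed posterior ⇒ mean < mode.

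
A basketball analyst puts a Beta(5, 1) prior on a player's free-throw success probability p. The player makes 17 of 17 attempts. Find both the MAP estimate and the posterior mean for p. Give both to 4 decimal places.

Posterior: Beta(5+17, 1+0) = Beta(22, 1).
Since β = 1 ≤ 1 and α > 1, the Beta density is monotone increasing on [0,1]; the mode is at 1.
Mean = 22/(22+1) = 0.9565.

MAP = 1.0000, posterior mean = 0.9565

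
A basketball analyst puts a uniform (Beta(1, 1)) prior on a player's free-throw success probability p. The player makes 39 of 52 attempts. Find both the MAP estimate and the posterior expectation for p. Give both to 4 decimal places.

Posterior: Beta(1+39, 1+13) = Beta(40, 14).
Mode = (40−1)/(40+14−2) = 39/52 = 0.7500.
Mean = 40/(40+14) = 40/54 = 0.7407.
The posterior is left-skewed, so the mode exceeds the mean.

MAP estimate = 0.7500, posterior expectation = 0.7407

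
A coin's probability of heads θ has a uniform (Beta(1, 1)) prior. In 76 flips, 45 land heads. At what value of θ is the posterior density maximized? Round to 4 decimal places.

Posterior: Beta(1+45, 1+31) = Beta(46, 32).
Mode = (46−1)/(46+32−2) = 45/76 = 0.5921.
With a flat prior the MAP equals the MLE, 45/76.
Mean = 46/(46+32) = 46/78 = 0.5897.
This is the posterior mode — the MAP estimate.

0.5921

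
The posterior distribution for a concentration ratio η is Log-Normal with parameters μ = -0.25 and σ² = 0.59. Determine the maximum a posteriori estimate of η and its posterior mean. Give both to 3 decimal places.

MAP = 0.432; posterior mean = 1.046

Mode = exp(μ − σ²) = exp(-0.84) = 0.432.
Mean = exp(μ + σ²/2) = exp(0.045) = 1.046.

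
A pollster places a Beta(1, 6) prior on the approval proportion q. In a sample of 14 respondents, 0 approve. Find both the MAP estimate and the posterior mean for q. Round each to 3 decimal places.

Posterior: Beta(1+0, 6+14) = Beta(1, 20).
Since α = 1 ≤ 1 and β > 1, the Beta density is monotone decreasing on [0,1]; the mode is at 0.
Mean = 1/(1+20) = 0.048.

MAP = 0.000, posterior mean = 0.048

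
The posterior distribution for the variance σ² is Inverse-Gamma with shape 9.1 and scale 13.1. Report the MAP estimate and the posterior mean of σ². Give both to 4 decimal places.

Mode = β/(α+1) = 13.1/10.1 = 1.2970.
Mean = β/(α−1) = 13.1/8.1 = 1.6173.

MAP = 1.2970; posterior mean = 1.6173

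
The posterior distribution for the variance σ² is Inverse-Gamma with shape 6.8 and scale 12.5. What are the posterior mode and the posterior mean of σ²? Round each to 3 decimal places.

Mode = β/(α+1) = 12.5/7.8 = 1.603.
Mean = β/(α−1) = 12.5/5.8 = 2.155.
Right-skewed posterior ⇒ mode < mean.

MAP = 1.603; posterior mean = 2.155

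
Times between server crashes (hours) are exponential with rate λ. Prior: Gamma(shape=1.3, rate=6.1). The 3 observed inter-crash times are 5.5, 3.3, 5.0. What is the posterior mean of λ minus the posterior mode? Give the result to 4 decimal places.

0.0503

Σ times = 13.8. Posterior: Gamma(shape = 1.3+3 = 4.3, rate = 6.1+13.8 = 19.9).
Mode = (α−1)/β = 3.3/19.9 = 0.1658.
Mean = α/β = 4.3/19.9 = 0.2161.
Difference = 0.2161 − 0.1658 = 0.0503.
The posterior is right-skewed, so the mean exceeds the mode.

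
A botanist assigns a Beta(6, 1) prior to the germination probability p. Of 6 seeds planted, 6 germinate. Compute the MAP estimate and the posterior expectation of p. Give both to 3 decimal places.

Posterior: Beta(6+6, 1+0) = Beta(12, 1).
Since β = 1 ≤ 1 and α > 1, the Beta density is monotone increasing on [0,1]; the mode is at 1.
Mean = 12/(12+1) = 0.923.

MAP = 1.000; posterior mean = 0.923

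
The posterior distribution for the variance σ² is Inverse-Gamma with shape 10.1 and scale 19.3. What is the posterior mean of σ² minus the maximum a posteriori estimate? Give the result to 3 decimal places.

Mode = β/(α+1) = 19.3/11.1 = 1.739.
Mean = β/(α−1) = 19.3/9.1 = 2.121.
Difference = 2.121 − 1.739 = 0.382.

0.382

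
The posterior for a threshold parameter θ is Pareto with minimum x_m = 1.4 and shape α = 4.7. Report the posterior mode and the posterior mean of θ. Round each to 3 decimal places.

The Pareto density is strictly decreasing on [x_m, ∞), so the mode is x_m = 1.400.
Mean = α·x_m/(α−1) = 4.7·1.4/3.7 = 1.778.
Right-skewed posterior ⇒ mode < mean.

θ_MAP = 1.400, E[θ|data] = 1.778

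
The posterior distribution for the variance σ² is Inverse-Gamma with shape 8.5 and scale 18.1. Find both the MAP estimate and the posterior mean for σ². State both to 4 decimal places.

MAP = 1.9053; posterior mean = 2.4133

Mode = β/(α+1) = 18.1/9.5 = 1.9053.
Mean = β/(α−1) = 18.1/7.5 = 2.4133.
The posterior is right-skewed, so the mean exceeds the mode.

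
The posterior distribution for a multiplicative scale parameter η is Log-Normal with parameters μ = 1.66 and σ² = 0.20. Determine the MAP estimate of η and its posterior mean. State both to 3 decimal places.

MAP = 4.306, posterior mean = 5.812

Mode = exp(μ − σ²) = exp(1.46) = 4.306.
Mean = exp(μ + σ²/2) = exp(1.760) = 5.812.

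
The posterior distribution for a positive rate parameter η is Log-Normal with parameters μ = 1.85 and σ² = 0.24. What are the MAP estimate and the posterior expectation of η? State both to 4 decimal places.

Mode = exp(μ − σ²) = exp(1.61) = 5.0028.
Mean = exp(μ + σ²/2) = exp(1.970) = 7.1707.

η_MAP = 5.0028, E[η|data] = 7.1707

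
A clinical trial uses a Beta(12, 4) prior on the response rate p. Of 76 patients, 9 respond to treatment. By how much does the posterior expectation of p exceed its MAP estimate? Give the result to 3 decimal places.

Posterior: Beta(12+9, 4+67) = Beta(21, 71).
Mode = (21−1)/(21+71−2) = 20/90 = 0.222.
Mean = 21/(21+71) = 21/92 = 0.228.
Difference = 0.228 − 0.222 = 0.006.

0.006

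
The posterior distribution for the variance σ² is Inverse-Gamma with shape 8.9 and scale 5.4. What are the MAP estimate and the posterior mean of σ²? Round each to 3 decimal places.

σ²_MAP = 0.545, E[σ²|data] = 0.684

Mode = β/(α+1) = 5.4/9.9 = 0.545.
Mean = β/(α−1) = 5.4/7.9 = 0.684.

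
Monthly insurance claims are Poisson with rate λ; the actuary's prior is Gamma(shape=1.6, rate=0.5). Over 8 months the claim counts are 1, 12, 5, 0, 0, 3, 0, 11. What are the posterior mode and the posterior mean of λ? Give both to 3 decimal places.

Σ counts = 32. Posterior: Gamma(shape = 1.6+32 = 33.6, rate = 0.5+8 = 8.5).
Mode = (α−1)/β = 32.6/8.5 = 3.835.
Mean = α/β = 33.6/8.5 = 3.953.

MAP = 3.835; posterior mean = 3.953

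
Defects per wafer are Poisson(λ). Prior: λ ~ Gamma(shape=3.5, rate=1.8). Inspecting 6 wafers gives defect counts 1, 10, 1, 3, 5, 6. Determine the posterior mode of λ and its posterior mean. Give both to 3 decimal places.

λ_MAP = 3.654, E[λ|data] = 3.782

Σ counts = 26. Posterior: Gamma(shape = 3.5+26 = 29.5, rate = 1.8+6 = 7.8).
Mode = (α−1)/β = 28.5/7.8 = 3.654.
Mean = α/β = 29.5/7.8 = 3.782.
The posterior is right-skewed, so the mean exceeds the mode.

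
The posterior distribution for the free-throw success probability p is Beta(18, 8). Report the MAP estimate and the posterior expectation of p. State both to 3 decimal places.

MAP estimate = 0.708, posterior expectation = 0.692

Mode = (18−1)/(18+8−2) = 17/24 = 0.708.
Mean = 18/(18+8) = 18/26 = 0.692.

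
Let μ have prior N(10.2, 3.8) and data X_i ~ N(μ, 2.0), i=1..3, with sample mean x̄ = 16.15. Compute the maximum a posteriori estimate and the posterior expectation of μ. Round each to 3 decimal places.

Posterior for μ is Normal. Precision-weighted mean: (1/3.8·10.2 + 3/2.0·16.15) / (1/3.8 + 3/2.0) = 15.262.
A Normal posterior is symmetric, so mode = mean.

μ_MAP = 15.262, E[μ|data] = 15.262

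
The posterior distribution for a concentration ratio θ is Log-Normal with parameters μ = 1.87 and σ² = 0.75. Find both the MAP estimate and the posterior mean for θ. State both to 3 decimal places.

Mode = exp(μ − σ²) = exp(1.12) = 3.065.
Mean = exp(μ + σ²/2) = exp(2.245) = 9.440.

MAP = 3.065, posterior mean = 9.440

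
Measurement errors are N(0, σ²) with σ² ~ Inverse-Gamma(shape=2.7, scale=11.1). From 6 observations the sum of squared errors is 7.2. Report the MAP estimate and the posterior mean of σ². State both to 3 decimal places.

σ²_MAP = 2.194, E[σ²|data] = 3.128

Posterior: Inverse-Gamma(shape = 2.7+6/2 = 5.7, scale = 11.1+7.2/2 = 14.7).
Mode = β/(α+1) = 14.7/6.7 = 2.194.
Mean = β/(α−1) = 14.7/4.7 = 3.128.
Mean > mode: the posterior has a right tail.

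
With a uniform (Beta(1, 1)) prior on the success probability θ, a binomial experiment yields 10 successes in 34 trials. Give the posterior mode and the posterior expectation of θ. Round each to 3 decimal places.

Posterior: Beta(1+10, 1+24) = Beta(11, 25).
Mode = (11−1)/(11+25−2) = 10/34 = 0.294.
Mean = 11/(11+25) = 11/36 = 0.306.

posterior mode = 0.294, posterior expectation = 0.306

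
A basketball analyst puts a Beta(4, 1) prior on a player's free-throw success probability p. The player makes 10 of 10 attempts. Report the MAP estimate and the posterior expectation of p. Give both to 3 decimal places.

Posterior: Beta(4+10, 1+0) = Beta(14, 1).
Since β = 1 ≤ 1 and α > 1, the Beta density is monotone increasing on [0,1]; the mode is at 1.
Mean = 14/(14+1) = 0.933.

MAP: 1.000. Posterior mean: 0.933.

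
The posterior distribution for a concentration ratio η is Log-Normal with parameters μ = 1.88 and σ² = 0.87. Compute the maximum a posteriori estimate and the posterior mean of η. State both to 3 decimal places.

Mode = exp(μ − σ²) = exp(1.01) = 2.746.
Mean = exp(μ + σ²/2) = exp(2.315) = 10.125.
The posterior is right-skewed, so the mean exceeds the mode.

MAP = 2.746, posterior mean = 10.125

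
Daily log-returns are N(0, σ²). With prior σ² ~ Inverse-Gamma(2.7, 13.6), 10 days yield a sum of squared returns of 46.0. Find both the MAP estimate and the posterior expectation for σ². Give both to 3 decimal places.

MAP: 4.207. Posterior mean: 5.463.

Posterior: Inverse-Gamma(shape = 2.7+10/2 = 7.7, scale = 13.6+46.0/2 = 36.6).
Mode = β/(α+1) = 36.6/8.7 = 4.207.
Mean = β/(α−1) = 36.6/6.7 = 5.463.
The posterior is right-skewed, so the mean exceeds the mode.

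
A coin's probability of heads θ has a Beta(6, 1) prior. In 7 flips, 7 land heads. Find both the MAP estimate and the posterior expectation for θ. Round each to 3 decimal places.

Posterior: Beta(6+7, 1+0) = Beta(13, 1).
Since β = 1 ≤ 1 and α > 1, the Beta density is monotone increasing on [0,1]; the mode is at 1.
Mean = 13/(13+1) = 0.929.

MAP = 1.000; posterior mean = 0.929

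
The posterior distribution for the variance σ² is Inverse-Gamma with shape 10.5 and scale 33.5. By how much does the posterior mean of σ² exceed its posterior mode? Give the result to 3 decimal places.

Mode = β/(α+1) = 33.5/11.5 = 2.913.
Mean = β/(α−1) = 33.5/9.5 = 3.526.
Difference = 3.526 − 2.913 = 0.613.

0.613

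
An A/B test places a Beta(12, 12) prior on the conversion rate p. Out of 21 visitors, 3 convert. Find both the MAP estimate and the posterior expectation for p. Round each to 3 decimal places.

Posterior: Beta(12+3, 12+18) = Beta(15, 30).
Mode = (15−1)/(15+30−2) = 14/43 = 0.326.
Mean = 15/(15+30) = 15/45 = 0.333.
Mean > mode: the posterior has a right tail.

p_MAP = 0.326, E[p|data] = 0.333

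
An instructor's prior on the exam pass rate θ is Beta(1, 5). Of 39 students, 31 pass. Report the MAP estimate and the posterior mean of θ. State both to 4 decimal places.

MAP estimate = 0.7209, posterior mean = 0.7111

Posterior: Beta(1+31, 5+8) = Beta(32, 13).
Mode = (32−1)/(32+13−2) = 31/43 = 0.7209.
Mean = 32/(32+13) = 32/45 = 0.7111.
The posterior is left-skewed, so the mode exceeds the mean.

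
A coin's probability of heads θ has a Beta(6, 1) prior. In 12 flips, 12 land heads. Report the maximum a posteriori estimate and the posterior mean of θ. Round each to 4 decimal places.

Posterior: Beta(6+12, 1+0) = Beta(18, 1).
Since β = 1 ≤ 1 and α > 1, the Beta density is monotone increasing on [0,1]; the mode is at 1.
Mean = 18/(18+1) = 0.9474.
The mean is pulled below the mode by the posterior's left skew.

maximum a posteriori estimate = 1.0000, posterior mean = 0.9474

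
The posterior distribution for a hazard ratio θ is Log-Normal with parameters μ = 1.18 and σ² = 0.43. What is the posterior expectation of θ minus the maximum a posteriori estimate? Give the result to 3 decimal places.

Mode = exp(μ − σ²) = exp(0.75) = 2.117.
Mean = exp(μ + σ²/2) = exp(1.395) = 4.035.
Difference = 4.035 − 2.117 = 1.918.

1.918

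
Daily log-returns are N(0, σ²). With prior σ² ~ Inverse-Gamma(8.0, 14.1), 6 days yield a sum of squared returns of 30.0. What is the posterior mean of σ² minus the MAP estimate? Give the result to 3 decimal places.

0.485

Posterior: Inverse-Gamma(shape = 8.0+6/2 = 11.0, scale = 14.1+30.0/2 = 29.1).
Mode = β/(α+1) = 29.1/12.0 = 2.425.
Mean = β/(α−1) = 29.1/10.0 = 2.910.
Difference = 2.910 − 2.425 = 0.485.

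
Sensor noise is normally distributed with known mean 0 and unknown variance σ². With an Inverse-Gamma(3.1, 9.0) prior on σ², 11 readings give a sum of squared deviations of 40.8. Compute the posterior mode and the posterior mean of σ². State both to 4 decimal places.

posterior mode = 3.0625, posterior mean = 3.8684

Posterior: Inverse-Gamma(shape = 3.1+11/2 = 8.6, scale = 9.0+40.8/2 = 29.4).
Mode = β/(α+1) = 29.4/9.6 = 3.0625.
Mean = β/(α−1) = 29.4/7.6 = 3.8684.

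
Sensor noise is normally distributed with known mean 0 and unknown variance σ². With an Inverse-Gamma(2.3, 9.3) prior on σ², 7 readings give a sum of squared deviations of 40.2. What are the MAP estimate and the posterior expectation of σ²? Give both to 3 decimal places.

MAP = 4.324, posterior mean = 6.125

Posterior: Inverse-Gamma(shape = 2.3+7/2 = 5.8, scale = 9.3+40.2/2 = 29.4).
Mode = β/(α+1) = 29.4/6.8 = 4.324.
Mean = β/(α−1) = 29.4/4.8 = 6.125.
The mean is pulled above the mode by the posterior's right skew.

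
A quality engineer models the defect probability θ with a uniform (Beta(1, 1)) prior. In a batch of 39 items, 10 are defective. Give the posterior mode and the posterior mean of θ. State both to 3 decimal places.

Posterior: Beta(1+10, 1+29) = Beta(11, 30).
Mode = (11−1)/(11+30−2) = 10/39 = 0.256.
With a flat prior the MAP equals the MLE, 10/39.
Mean = 11/(11+30) = 11/41 = 0.268.
Mean > mode: the posterior has a right tail.

MAP = 0.256; posterior mean = 0.268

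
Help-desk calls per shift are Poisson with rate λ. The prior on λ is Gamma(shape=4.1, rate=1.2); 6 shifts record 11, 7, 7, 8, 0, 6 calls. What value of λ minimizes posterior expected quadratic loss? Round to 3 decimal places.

Σ counts = 39. Posterior: Gamma(shape = 4.1+39 = 43.1, rate = 1.2+6 = 7.2).
Mode = (α−1)/β = 42.1/7.2 = 5.847.
Mean = α/β = 43.1/7.2 = 5.986.
Quadratic loss ⇒ the optimal estimator is the posterior mean.

5.986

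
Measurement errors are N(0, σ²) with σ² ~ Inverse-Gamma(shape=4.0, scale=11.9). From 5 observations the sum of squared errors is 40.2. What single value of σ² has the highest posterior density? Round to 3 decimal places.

Posterior: Inverse-Gamma(shape = 4.0+5/2 = 6.5, scale = 11.9+40.2/2 = 32.0).
Mode = β/(α+1) = 32.0/7.5 = 4.267.
Mean = β/(α−1) = 32.0/5.5 = 5.818.
This is the posterior mode — the MAP estimate.

4.267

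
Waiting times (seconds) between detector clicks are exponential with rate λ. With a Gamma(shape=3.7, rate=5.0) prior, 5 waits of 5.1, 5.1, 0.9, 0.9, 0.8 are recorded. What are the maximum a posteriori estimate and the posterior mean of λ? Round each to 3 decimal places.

Σ times = 12.8. Posterior: Gamma(shape = 3.7+5 = 8.7, rate = 5.0+12.8 = 17.8).
Mode = (α−1)/β = 7.7/17.8 = 0.433.
Mean = α/β = 8.7/17.8 = 0.489.
The posterior is right-skewed, so the mean exceeds the mode.

MAP: 0.433. Posterior mean: 0.489.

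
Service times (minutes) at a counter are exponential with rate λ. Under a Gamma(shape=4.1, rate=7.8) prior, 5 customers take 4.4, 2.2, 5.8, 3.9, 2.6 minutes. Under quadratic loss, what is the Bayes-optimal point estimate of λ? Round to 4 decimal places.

Σ times = 18.9. Posterior: Gamma(shape = 4.1+5 = 9.1, rate = 7.8+18.9 = 26.7).
Mode = (α−1)/β = 8.1/26.7 = 0.3034.
Mean = α/β = 9.1/26.7 = 0.3408.
Quadratic loss ⇒ the optimal estimator is the posterior mean.

0.3408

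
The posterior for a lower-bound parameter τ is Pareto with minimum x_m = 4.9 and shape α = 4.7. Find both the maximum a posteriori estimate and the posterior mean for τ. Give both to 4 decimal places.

The Pareto density is strictly decreasing on [x_m, ∞), so the mode is x_m = 4.9000.
Mean = α·x_m/(α−1) = 4.7·4.9/3.7 = 6.2243.
Right-skewed posterior ⇒ mode < mean.

τ_MAP = 4.9000, E[τ|data] = 6.2243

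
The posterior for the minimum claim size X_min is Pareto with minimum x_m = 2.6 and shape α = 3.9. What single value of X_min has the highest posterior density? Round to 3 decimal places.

2.600

The Pareto density is strictly decreasing on [x_m, ∞), so the mode is x_m = 2.600.
Mean = α·x_m/(α−1) = 3.9·2.6/2.9 = 3.497.
This is the posterior mode — the MAP estimate.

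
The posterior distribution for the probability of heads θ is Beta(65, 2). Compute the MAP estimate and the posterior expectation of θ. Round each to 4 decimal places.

MAP estimate = 0.9846, posterior expectation = 0.9701

Mode = (65−1)/(65+2−2) = 64/65 = 0.9846.
Mean = 65/(65+2) = 65/67 = 0.9701.
Left-skewed posterior ⇒ mean < mode.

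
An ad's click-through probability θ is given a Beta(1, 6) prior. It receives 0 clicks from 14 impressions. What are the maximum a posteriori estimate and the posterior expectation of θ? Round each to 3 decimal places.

MAP = 0.000; posterior mean = 0.048

Posterior: Beta(1+0, 6+14) = Beta(1, 20).
Since α = 1 ≤ 1 and β > 1, the Beta density is monotone decreasing on [0,1]; the mode is at 0.
Mean = 1/(1+20) = 0.048.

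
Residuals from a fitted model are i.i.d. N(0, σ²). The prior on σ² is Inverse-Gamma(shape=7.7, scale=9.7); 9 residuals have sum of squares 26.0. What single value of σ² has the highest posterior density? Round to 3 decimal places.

Posterior: Inverse-Gamma(shape = 7.7+9/2 = 12.2, scale = 9.7+26.0/2 = 22.7).
Mode = β/(α+1) = 22.7/13.2 = 1.720.
Mean = β/(α−1) = 22.7/11.2 = 2.027.
This is the posterior mode — the MAP estimate.

1.720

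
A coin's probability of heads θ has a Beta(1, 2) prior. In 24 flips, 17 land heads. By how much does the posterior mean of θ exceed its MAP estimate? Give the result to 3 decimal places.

Posterior: Beta(1+17, 2+7) = Beta(18, 9).
Mode = (18−1)/(18+9−2) = 17/25 = 0.680.
Mean = 18/(18+9) = 18/27 = 0.667.
Difference = 0.667 − 0.680 = -0.013.
The posterior is left-skewed, so the mode exceeds the mean.

-0.013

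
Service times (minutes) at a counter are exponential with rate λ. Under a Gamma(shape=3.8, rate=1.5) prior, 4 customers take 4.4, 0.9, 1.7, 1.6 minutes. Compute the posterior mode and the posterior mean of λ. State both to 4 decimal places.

Σ times = 8.6. Posterior: Gamma(shape = 3.8+4 = 7.8, rate = 1.5+8.6 = 10.1).
Mode = (α−1)/β = 6.8/10.1 = 0.6733.
Mean = α/β = 7.8/10.1 = 0.7723.
Right-skewed posterior ⇒ mode < mean.

λ_MAP = 0.6733, E[λ|data] = 0.7723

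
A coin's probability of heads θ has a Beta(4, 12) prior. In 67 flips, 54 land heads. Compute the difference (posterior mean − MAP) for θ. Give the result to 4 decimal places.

-0.0049

Posterior: Beta(4+54, 12+13) = Beta(58, 25).
Mode = (58−1)/(58+25−2) = 57/81 = 0.7037.
Mean = 58/(58+25) = 58/83 = 0.6988.
Difference = 0.6988 − 0.7037 = -0.0049.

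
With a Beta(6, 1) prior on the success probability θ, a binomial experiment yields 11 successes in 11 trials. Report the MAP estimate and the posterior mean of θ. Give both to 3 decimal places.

MAP = 1.000; posterior mean = 0.944

Posterior: Beta(6+11, 1+0) = Beta(17, 1).
Since β = 1 ≤ 1 and α > 1, the Beta density is monotone increasing on [0,1]; the mode is at 1.
Mean = 17/(17+1) = 0.944.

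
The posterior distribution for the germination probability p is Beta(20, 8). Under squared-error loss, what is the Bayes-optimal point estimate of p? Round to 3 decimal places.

Mode = (20−1)/(20+8−2) = 19/26 = 0.731.
Mean = 20/(20+8) = 20/28 = 0.714.
Squared-error loss ⇒ the optimal estimator is the posterior mean.

0.714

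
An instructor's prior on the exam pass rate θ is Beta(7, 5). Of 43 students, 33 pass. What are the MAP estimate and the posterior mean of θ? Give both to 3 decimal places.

Posterior: Beta(7+33, 5+10) = Beta(40, 15).
Mode = (40−1)/(40+15−2) = 39/53 = 0.736.
Mean = 40/(40+15) = 40/55 = 0.727.

MAP = 0.736, posterior mean = 0.727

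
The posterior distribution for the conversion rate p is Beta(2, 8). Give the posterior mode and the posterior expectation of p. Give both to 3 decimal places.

MAP = 0.125; posterior mean = 0.200

Mode = (2−1)/(2+8−2) = 1/8 = 0.125.
Mean = 2/(2+8) = 2/10 = 0.200.
Mean > mode: the posterior has a right tail.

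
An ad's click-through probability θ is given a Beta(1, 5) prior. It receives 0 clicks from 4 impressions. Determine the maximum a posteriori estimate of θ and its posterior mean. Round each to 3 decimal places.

Posterior: Beta(1+0, 5+4) = Beta(1, 9).
Since α = 1 ≤ 1 and β > 1, the Beta density is monotone decreasing on [0,1]; the mode is at 0.
Mean = 1/(1+9) = 0.100.
The mean is pulled above the mode by the posterior's right skew.

maximum a posteriori estimate = 0.000, posterior mean = 0.100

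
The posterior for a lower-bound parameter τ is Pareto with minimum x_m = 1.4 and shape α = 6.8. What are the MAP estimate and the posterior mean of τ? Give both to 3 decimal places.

MAP: 1.400. Posterior mean: 1.641.

The Pareto density is strictly decreasing on [x_m, ∞), so the mode is x_m = 1.400.
Mean = α·x_m/(α−1) = 6.8·1.4/5.8 = 1.641.
The posterior is right-skewed, so the mean exceeds the mode.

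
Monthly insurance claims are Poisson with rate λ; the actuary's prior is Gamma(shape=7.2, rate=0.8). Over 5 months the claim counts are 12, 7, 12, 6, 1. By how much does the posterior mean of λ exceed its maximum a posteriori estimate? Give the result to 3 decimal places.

0.172

Σ counts = 38. Posterior: Gamma(shape = 7.2+38 = 45.2, rate = 0.8+5 = 5.8).
Mode = (α−1)/β = 44.2/5.8 = 7.621.
Mean = α/β = 45.2/5.8 = 7.793.
Difference = 7.793 − 7.621 = 0.172.
The mean is pulled above the mode by the posterior's right skew.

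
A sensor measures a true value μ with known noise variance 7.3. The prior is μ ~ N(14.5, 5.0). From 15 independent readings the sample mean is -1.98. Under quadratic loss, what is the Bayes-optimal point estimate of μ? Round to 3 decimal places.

Posterior for μ is Normal. Precision-weighted mean: (1/5.0·14.5 + 15/7.3·-1.98) / (1/5.0 + 15/7.3) = -0.518.
A Normal posterior is symmetric, so mode = mean.
Quadratic loss ⇒ the optimal estimator is the posterior mean.

-0.518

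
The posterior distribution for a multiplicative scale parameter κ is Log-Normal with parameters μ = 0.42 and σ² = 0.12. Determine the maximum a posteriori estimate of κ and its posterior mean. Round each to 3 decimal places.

Mode = exp(μ − σ²) = exp(0.30) = 1.350.
Mean = exp(μ + σ²/2) = exp(0.480) = 1.616.

MAP = 1.350, posterior mean = 1.616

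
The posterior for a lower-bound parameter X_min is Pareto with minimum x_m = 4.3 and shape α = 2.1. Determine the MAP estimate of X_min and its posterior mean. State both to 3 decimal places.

X_min_MAP = 4.300, E[X_min|data] = 8.209

The Pareto density is strictly decreasing on [x_m, ∞), so the mode is x_m = 4.300.
Mean = α·x_m/(α−1) = 2.1·4.3/1.1 = 8.209.
Right-skewed posterior ⇒ mode < mean.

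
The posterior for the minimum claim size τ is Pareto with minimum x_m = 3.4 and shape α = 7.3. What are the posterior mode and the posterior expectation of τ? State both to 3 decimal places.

τ_MAP = 3.400, E[τ|data] = 3.940

The Pareto density is strictly decreasing on [x_m, ∞), so the mode is x_m = 3.400.
Mean = α·x_m/(α−1) = 7.3·3.4/6.3 = 3.940.
Mean > mode: the posterior has a right tail.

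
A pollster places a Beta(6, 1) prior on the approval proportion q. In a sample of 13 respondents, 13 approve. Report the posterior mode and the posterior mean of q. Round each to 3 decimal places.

Posterior: Beta(6+13, 1+0) = Beta(19, 1).
Since β = 1 ≤ 1 and α > 1, the Beta density is monotone increasing on [0,1]; the mode is at 1.
Mean = 19/(19+1) = 0.950.
Mode > mean: the posterior has a left tail.

posterior mode = 1.000, posterior mean = 0.950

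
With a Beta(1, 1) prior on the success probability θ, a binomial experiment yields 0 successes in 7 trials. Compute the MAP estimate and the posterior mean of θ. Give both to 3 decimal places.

MAP = 0.000, posterior mean = 0.111

Posterior: Beta(1+0, 1+7) = Beta(1, 8).
Since α = 1 ≤ 1 and β > 1, the Beta density is monotone decreasing on [0,1]; the mode is at 0.
Mean = 1/(1+8) = 0.111.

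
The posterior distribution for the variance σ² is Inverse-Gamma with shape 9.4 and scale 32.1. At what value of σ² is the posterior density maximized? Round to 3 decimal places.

3.087

Mode = β/(α+1) = 32.1/10.4 = 3.087.
Mean = β/(α−1) = 32.1/8.4 = 3.821.
This is the posterior mode — the MAP estimate.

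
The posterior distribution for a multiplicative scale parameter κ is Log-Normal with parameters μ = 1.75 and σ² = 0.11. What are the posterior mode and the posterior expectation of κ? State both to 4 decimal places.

MAP = 5.1552, posterior mean = 6.0800

Mode = exp(μ − σ²) = exp(1.64) = 5.1552.
Mean = exp(μ + σ²/2) = exp(1.805) = 6.0800.
Mean > mode: the posterior has a right tail.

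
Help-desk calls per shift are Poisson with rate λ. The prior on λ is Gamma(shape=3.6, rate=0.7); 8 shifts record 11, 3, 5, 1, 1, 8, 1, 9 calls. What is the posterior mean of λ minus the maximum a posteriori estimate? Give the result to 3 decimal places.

Σ counts = 39. Posterior: Gamma(shape = 3.6+39 = 42.6, rate = 0.7+8 = 8.7).
Mode = (α−1)/β = 41.6/8.7 = 4.782.
Mean = α/β = 42.6/8.7 = 4.897.
Difference = 4.897 − 4.782 = 0.115.

0.115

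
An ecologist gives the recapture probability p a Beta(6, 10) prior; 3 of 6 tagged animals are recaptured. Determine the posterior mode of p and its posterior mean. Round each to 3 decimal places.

p_MAP = 0.400, E[p|data] = 0.409

Posterior: Beta(6+3, 10+3) = Beta(9, 13).
Mode = (9−1)/(9+13−2) = 8/20 = 0.400.
Mean = 9/(9+13) = 9/22 = 0.409.
The mean is pulled above the mode by the posterior's right skew.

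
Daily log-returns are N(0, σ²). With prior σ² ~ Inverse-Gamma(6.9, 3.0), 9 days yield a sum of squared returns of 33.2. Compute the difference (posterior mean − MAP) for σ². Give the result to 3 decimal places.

Posterior: Inverse-Gamma(shape = 6.9+9/2 = 11.4, scale = 3.0+33.2/2 = 19.6).
Mode = β/(α+1) = 19.6/12.4 = 1.581.
Mean = β/(α−1) = 19.6/10.4 = 1.885.
Difference = 1.885 − 1.581 = 0.304.

0.304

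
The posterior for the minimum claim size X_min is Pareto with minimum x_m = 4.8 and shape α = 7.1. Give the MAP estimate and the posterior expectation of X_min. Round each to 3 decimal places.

The Pareto density is strictly decreasing on [x_m, ∞), so the mode is x_m = 4.800.
Mean = α·x_m/(α−1) = 7.1·4.8/6.1 = 5.587.
Right-skewed posterior ⇒ mode < mean.

MAP: 4.800. Posterior mean: 5.587.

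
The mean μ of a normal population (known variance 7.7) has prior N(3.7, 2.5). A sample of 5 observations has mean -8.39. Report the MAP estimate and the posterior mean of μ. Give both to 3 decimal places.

Posterior for μ is Normal. Precision-weighted mean: (1/2.5·3.7 + 5/7.7·-8.39) / (1/2.5 + 5/7.7) = -3.781.
A Normal posterior is symmetric, so mode = mean.

MAP = -3.781; posterior mean = -3.781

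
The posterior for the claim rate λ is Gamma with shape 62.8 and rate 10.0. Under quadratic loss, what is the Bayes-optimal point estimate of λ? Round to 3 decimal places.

Mode = (α−1)/β = 61.8/10.0 = 6.180.
Mean = α/β = 62.8/10.0 = 6.280.
Quadratic loss ⇒ the optimal estimator is the posterior mean.

6.280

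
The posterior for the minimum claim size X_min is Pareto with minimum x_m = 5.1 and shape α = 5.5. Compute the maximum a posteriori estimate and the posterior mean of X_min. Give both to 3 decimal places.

MAP = 5.100; posterior mean = 6.233

The Pareto density is strictly decreasing on [x_m, ∞), so the mode is x_m = 5.100.
Mean = α·x_m/(α−1) = 5.5·5.1/4.5 = 6.233.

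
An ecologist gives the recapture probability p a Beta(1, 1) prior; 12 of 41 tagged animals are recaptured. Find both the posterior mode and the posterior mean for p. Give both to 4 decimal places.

MAP: 0.2927. Posterior mean: 0.3023.

Posterior: Beta(1+12, 1+29) = Beta(13, 30).
Mode = (13−1)/(13+30−2) = 12/41 = 0.2927.
Mean = 13/(13+30) = 13/43 = 0.3023.
Right-skewed posterior ⇒ mode < mean.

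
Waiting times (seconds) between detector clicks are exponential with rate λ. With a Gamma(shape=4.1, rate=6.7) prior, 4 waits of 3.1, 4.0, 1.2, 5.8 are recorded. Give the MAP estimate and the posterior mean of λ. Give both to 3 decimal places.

MAP = 0.341, posterior mean = 0.389

Σ times = 14.1. Posterior: Gamma(shape = 4.1+4 = 8.1, rate = 6.7+14.1 = 20.8).
Mode = (α−1)/β = 7.1/20.8 = 0.341.
Mean = α/β = 8.1/20.8 = 0.389.
The posterior is right-skewed, so the mean exceeds the mode.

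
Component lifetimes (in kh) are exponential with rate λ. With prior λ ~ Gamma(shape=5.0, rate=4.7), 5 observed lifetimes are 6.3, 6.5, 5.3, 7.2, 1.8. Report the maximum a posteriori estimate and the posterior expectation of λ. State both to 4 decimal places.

MAP = 0.2830, posterior mean = 0.3145

Σ times = 27.1. Posterior: Gamma(shape = 5.0+5 = 10.0, rate = 4.7+27.1 = 31.8).
Mode = (α−1)/β = 9.0/31.8 = 0.2830.
Mean = α/β = 10.0/31.8 = 0.3145.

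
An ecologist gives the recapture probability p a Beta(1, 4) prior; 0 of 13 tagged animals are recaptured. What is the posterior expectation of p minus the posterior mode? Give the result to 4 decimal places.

0.0556

Posterior: Beta(1+0, 4+13) = Beta(1, 17).
Since α = 1 ≤ 1 and β > 1, the Beta density is monotone decreasing on [0,1]; the mode is at 0.
Mean = 1/(1+17) = 0.0556.
Difference = 0.0556 − 0.0000 = 0.0556.
The posterior is right-skewed, so the mean exceeds the mode.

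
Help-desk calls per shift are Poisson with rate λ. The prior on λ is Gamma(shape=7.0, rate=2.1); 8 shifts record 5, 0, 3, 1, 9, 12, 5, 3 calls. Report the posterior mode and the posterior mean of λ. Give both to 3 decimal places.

MAP = 4.356; posterior mean = 4.455

Σ counts = 38. Posterior: Gamma(shape = 7.0+38 = 45.0, rate = 2.1+8 = 10.1).
Mode = (α−1)/β = 44.0/10.1 = 4.356.
Mean = α/β = 45.0/10.1 = 4.455.
The posterior is right-skewed, so the mean exceeds the mode.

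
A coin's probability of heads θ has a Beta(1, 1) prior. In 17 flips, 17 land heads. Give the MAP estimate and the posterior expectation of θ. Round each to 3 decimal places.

Posterior: Beta(1+17, 1+0) = Beta(18, 1).
Since β = 1 ≤ 1 and α > 1, the Beta density is monotone increasing on [0,1]; the mode is at 1.
Mean = 18/(18+1) = 0.947.

MAP: 1.000. Posterior mean: 0.947.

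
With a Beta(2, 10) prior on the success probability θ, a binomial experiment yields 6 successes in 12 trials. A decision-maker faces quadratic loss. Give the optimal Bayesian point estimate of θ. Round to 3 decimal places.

0.333

Posterior: Beta(2+6, 10+6) = Beta(8, 16).
Mode = (8−1)/(8+16−2) = 7/22 = 0.318.
Mean = 8/(8+16) = 8/24 = 0.333.
Quadratic loss ⇒ the optimal estimator is the posterior mean.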